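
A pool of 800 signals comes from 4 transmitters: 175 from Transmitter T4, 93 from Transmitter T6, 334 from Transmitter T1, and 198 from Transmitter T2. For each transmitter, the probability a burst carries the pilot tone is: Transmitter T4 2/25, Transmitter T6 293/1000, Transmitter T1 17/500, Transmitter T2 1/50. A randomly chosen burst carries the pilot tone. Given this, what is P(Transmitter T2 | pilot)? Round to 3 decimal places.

0.070

Compute prior × likelihood for every hypothesis:
  Transmitter T4: 0.21875 × 0.08 = 0.0175
  Transmitter T6: 0.11625 × 0.293 = 0.03406125
  Transmitter T1: 0.4175 × 0.034 = 0.014195
  Transmitter T2: 0.2475 × 0.02 = 0.00495
Sum = 0.07070625.
P(Transmitter T2 | evidence) = 0.00495 / 0.07070625 ≈ 0.070.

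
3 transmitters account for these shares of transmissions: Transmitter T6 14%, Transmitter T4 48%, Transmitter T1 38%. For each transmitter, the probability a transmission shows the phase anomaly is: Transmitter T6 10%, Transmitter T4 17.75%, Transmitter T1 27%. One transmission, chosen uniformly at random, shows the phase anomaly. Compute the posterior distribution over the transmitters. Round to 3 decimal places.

Compute prior × likelihood for every hypothesis:
  Transmitter T6: 0.14 × 0.1 = 0.014
  Transmitter T4: 0.48 × 0.1775 = 0.0852
  Transmitter T1: 0.38 × 0.27 = 0.1026
Sum = 0.2018.
P(Transmitter T6 | anomaly) = 0.014/0.2018 ≈ 0.069
P(Transmitter T4 | anomaly) = 0.0852/0.2018 ≈ 0.422
P(Transmitter T1 | anomaly) = 0.1026/0.2018 ≈ 0.508
(Check: 0.069+0.422+0.508 = 0.999.)

Transmitter T6 0.069, Transmitter T4 0.422, Transmitter T1 0.508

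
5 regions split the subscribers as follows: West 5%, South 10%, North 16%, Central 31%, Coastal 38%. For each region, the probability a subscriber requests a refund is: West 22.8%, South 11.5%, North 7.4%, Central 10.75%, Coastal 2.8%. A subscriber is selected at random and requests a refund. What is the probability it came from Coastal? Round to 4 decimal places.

0.1352

Prior × likelihood for each hypothesis:
  West: 0.05 × 0.228 = 0.0114
  South: 0.1 × 0.115 = 0.0115
  North: 0.16 × 0.074 = 0.01184
  Central: 0.31 × 0.1075 = 0.033325
  Coastal: 0.38 × 0.028 = 0.01064
Sum = 0.078705.
P(Coastal | evidence) = 0.01064 / 0.078705 ≈ 0.1352.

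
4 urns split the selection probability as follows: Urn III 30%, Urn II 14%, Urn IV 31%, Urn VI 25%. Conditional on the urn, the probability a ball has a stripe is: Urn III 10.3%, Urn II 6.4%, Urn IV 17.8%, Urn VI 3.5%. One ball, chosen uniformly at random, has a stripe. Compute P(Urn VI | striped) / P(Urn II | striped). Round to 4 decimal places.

Unnormalized posteriors (prior × likelihood):
  Urn III: 0.3 × 0.103 = 0.0309
  Urn II: 0.14 × 0.064 = 0.00896
  Urn IV: 0.31 × 0.178 = 0.05518
  Urn VI: 0.25 × 0.035 = 0.00875
Normalizing constant = 0.10379.
The ratio is 0.00875 / 0.00896 (the normalizer cancels) = 0.9766.

0.9766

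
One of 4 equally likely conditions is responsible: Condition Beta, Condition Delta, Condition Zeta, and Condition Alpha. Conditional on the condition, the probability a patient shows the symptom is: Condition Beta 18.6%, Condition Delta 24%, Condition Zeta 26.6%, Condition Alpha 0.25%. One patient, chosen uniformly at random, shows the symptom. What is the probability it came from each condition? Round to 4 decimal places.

With a uniform prior (1/4 each), posterior ∝ likelihood:
  Condition Beta: 0.186
  Condition Delta: 0.24
  Condition Zeta: 0.266
  Condition Alpha: 0.0025
Normalizing constant = 0.6945.
P(Condition Beta | symptomatic) = 0.186/0.6945 ≈ 0.2678
P(Condition Delta | symptomatic) = 0.24/0.6945 ≈ 0.3456
P(Condition Zeta | symptomatic) = 0.266/0.6945 ≈ 0.3830
P(Condition Alpha | symptomatic) = 0.0025/0.6945 ≈ 0.0036

Condition Beta 0.2678, Condition Delta 0.3456, Condition Zeta 0.3830, Condition Alpha 0.0036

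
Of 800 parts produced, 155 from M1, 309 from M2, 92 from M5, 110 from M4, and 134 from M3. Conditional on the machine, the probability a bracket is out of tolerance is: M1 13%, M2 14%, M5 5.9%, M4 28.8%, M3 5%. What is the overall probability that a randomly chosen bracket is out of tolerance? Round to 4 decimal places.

0.1340

Unnormalized posteriors (prior × likelihood):
  M1: 0.19375 × 0.13 = 0.0251875
  M2: 0.38625 × 0.14 = 0.054075
  M5: 0.115 × 0.059 = 0.006785
  M4: 0.1375 × 0.288 = 0.0396
  M3: 0.1675 × 0.05 = 0.008375
P(oversize) = 0.0251875 + 0.054075 + 0.006785 + 0.0396 + 0.008375 = 0.1340225 → 0.1340.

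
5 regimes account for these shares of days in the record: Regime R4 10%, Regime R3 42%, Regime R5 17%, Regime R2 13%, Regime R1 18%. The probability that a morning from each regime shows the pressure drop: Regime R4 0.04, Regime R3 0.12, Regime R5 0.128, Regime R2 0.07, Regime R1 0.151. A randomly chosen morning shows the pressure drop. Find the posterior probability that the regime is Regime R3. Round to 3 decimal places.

0.448

Compute prior × likelihood for every hypothesis:
  Regime R4: 0.1 × 0.04 = 0.004
  Regime R3: 0.42 × 0.12 = 0.0504
  Regime R5: 0.17 × 0.128 = 0.02176
  Regime R2: 0.13 × 0.07 = 0.0091
  Regime R1: 0.18 × 0.151 = 0.02718
Sum = 0.11244.
P(Regime R3 | evidence) = 0.0504 / 0.11244 ≈ 0.448.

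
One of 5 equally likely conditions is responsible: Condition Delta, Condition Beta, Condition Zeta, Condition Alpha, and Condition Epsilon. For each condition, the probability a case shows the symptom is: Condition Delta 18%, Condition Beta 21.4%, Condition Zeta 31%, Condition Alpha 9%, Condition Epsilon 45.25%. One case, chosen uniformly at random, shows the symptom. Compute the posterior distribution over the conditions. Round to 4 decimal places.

Condition Delta 0.1444, Condition Beta 0.1717, Condition Zeta 0.2487, Condition Alpha 0.0722, Condition Epsilon 0.3630

Since the prior is uniform, the posterior is proportional to the likelihood:
  Condition Delta: 0.18
  Condition Beta: 0.214
  Condition Zeta: 0.31
  Condition Alpha: 0.09
  Condition Epsilon: 0.4525
Sum = 1.2465.
P(Condition Delta | symptomatic) = 0.18/1.2465 ≈ 0.1444
P(Condition Beta | symptomatic) = 0.214/1.2465 ≈ 0.1717
P(Condition Zeta | symptomatic) = 0.31/1.2465 ≈ 0.2487
P(Condition Alpha | symptomatic) = 0.09/1.2465 ≈ 0.0722
P(Condition Epsilon | symptomatic) = 0.4525/1.2465 ≈ 0.3630
(Check: 0.1444+0.1717+0.2487+0.0722+0.3630 = 1.0000.)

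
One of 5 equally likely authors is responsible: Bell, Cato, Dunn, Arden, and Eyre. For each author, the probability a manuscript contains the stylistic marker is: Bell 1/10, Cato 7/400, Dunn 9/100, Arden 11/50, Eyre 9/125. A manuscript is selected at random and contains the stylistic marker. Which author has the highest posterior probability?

Arden

With a uniform prior (1/5 each), posterior ∝ likelihood:
  Bell: 0.1
  Cato: 0.0175
  Dunn: 0.09
  Arden: 0.22
  Eyre: 0.072
Total = 0.4995.
Largest term belongs to Arden, so Arden is most probable.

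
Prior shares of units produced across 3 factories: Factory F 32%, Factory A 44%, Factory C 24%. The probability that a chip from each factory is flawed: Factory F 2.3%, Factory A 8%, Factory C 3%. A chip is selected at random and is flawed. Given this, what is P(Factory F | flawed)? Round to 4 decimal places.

Compute prior × likelihood for every hypothesis:
  Factory F: 0.32 × 0.023 = 0.00736
  Factory A: 0.44 × 0.08 = 0.0352
  Factory C: 0.24 × 0.03 = 0.0072
Normalizing constant = 0.04976.
P(Factory F | evidence) = 0.00736 / 0.04976 ≈ 0.1479.

0.1479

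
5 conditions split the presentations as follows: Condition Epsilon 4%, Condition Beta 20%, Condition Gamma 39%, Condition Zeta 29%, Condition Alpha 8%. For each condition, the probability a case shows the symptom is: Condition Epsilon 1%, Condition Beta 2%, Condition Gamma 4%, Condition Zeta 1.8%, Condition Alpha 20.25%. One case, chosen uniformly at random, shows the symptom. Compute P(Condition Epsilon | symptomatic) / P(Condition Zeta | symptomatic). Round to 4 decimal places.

0.0766

Unnormalized posteriors (prior × likelihood):
  Condition Epsilon: 0.04 × 0.01 = 0.0004
  Condition Beta: 0.2 × 0.02 = 0.004
  Condition Gamma: 0.39 × 0.04 = 0.0156
  Condition Zeta: 0.29 × 0.018 = 0.00522
  Condition Alpha: 0.08 × 0.2025 = 0.0162
Sum = 0.04142.
The ratio is 0.0004 / 0.00522 (the normalizer cancels) = 0.0766.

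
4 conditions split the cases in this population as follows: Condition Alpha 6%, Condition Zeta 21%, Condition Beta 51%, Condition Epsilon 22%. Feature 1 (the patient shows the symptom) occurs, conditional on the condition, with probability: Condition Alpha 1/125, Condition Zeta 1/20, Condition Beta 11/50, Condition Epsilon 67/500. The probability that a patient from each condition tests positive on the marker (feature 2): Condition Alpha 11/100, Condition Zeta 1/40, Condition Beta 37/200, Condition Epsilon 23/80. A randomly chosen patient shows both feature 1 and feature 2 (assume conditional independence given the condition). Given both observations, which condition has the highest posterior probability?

Condition Beta

By Bayes' rule, posterior ∝ prior × likelihood:
  Condition Alpha: 0.06 × 0.008 × 0.11 = 0.0000528
  Condition Zeta: 0.21 × 0.05 × 0.025 = 0.0002625
  Condition Beta: 0.51 × 0.22 × 0.185 = 0.020757
  Condition Epsilon: 0.22 × 0.134 × 0.2875 = 0.0084755
Total = 0.0295478.
Largest term belongs to Condition Beta, so Condition Beta is most probable.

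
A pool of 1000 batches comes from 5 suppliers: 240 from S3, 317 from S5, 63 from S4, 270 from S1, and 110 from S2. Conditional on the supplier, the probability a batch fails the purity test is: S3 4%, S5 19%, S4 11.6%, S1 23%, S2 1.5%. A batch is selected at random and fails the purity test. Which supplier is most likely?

By Bayes' rule, posterior ∝ prior × likelihood:
  S3: 0.24 × 0.04 = 0.0096
  S5: 0.317 × 0.19 = 0.06023
  S4: 0.063 × 0.116 = 0.007308
  S1: 0.27 × 0.23 = 0.0621
  S2: 0.11 × 0.015 = 0.00165
Normalizing constant = 0.140888.
Largest term belongs to S1, so S1 is most probable.

S1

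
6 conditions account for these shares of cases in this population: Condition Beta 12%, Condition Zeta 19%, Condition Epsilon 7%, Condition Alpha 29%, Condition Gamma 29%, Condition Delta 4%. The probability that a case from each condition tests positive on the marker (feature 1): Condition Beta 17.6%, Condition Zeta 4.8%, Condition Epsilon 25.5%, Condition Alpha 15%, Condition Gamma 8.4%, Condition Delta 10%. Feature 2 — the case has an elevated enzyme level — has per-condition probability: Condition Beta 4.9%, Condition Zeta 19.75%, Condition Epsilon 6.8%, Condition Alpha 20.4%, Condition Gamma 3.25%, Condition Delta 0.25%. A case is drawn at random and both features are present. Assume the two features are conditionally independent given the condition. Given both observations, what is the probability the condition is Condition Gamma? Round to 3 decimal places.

Compute prior × likelihood for every hypothesis:
  Condition Beta: 0.12 × 0.176 × 0.049 = 0.00103488
  Condition Zeta: 0.19 × 0.048 × 0.1975 = 0.0018012
  Condition Epsilon: 0.07 × 0.255 × 0.068 = 0.0012138
  Condition Alpha: 0.29 × 0.15 × 0.204 = 0.008874
  Condition Gamma: 0.29 × 0.084 × 0.0325 = 0.0007917
  Condition Delta: 0.04 × 0.1 × 0.0025 = 0.00001
Normalizing constant = 0.01372558.
P(Condition Gamma | evidence) = 0.0007917 / 0.01372558 ≈ 0.058.

0.058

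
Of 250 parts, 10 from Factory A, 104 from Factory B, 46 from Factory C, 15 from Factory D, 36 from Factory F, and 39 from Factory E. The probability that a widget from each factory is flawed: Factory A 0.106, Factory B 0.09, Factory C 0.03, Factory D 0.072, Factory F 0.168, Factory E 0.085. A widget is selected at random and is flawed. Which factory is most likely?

Compute prior × likelihood for every hypothesis:
  Factory A: 0.04 × 0.106 = 0.00424
  Factory B: 0.416 × 0.09 = 0.03744
  Factory C: 0.184 × 0.03 = 0.00552
  Factory D: 0.06 × 0.072 = 0.00432
  Factory F: 0.144 × 0.168 = 0.024192
  Factory E: 0.156 × 0.085 = 0.01326
Sum = 0.088972.
Largest term belongs to Factory B, so Factory B is most probable.

Factory B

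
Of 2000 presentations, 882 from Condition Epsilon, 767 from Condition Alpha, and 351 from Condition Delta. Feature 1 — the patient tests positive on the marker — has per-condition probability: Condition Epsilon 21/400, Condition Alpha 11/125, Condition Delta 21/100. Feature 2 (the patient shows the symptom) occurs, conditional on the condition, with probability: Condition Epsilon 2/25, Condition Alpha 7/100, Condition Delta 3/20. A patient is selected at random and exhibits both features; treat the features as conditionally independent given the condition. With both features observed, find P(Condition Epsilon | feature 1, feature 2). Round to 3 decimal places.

0.190

By Bayes' rule, posterior ∝ prior × likelihood:
  Condition Epsilon: 0.441 × 0.0525 × 0.08 = 0.0018522
  Condition Alpha: 0.3835 × 0.088 × 0.07 = 0.00236236
  Condition Delta: 0.1755 × 0.21 × 0.15 = 0.00552825
Normalizing constant = 0.00974281.
P(Condition Epsilon | evidence) = 0.0018522 / 0.00974281 ≈ 0.190.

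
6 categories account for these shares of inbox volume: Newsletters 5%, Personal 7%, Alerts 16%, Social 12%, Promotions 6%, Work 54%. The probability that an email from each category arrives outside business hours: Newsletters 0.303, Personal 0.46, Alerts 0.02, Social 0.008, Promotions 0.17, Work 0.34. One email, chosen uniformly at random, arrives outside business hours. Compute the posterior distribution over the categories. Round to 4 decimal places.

Newsletters 0.0618, Personal 0.1313, Alerts 0.0130, Social 0.0039, Promotions 0.0416, Work 0.7484

Unnormalized posteriors (prior × likelihood):
  Newsletters: 0.05 × 0.303 = 0.01515
  Personal: 0.07 × 0.46 = 0.0322
  Alerts: 0.16 × 0.02 = 0.0032
  Social: 0.12 × 0.008 = 0.00096
  Promotions: 0.06 × 0.17 = 0.0102
  Work: 0.54 × 0.34 = 0.1836
Total = 0.24531.
P(Newsletters | off-hours) = 0.01515/0.24531 ≈ 0.0618
P(Personal | off-hours) = 0.0322/0.24531 ≈ 0.1313
P(Alerts | off-hours) = 0.0032/0.24531 ≈ 0.0130
P(Social | off-hours) = 0.00096/0.24531 ≈ 0.0039
P(Promotions | off-hours) = 0.0102/0.24531 ≈ 0.0416
P(Work | off-hours) = 0.1836/0.24531 ≈ 0.7484
(Check: 0.0618+0.1313+0.0130+0.0039+0.0416+0.7484 = 1.0000.)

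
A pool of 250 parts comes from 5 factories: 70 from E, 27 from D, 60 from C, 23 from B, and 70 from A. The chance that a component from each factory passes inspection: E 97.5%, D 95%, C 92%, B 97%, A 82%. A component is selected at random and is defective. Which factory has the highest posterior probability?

Taking complements, P(defective | each) = E 0.025, D 0.05, C 0.08, B 0.03, A 0.18.
Unnormalized posteriors (prior × likelihood):
  E: 0.28 × 0.025 = 0.007
  D: 0.108 × 0.05 = 0.0054
  C: 0.24 × 0.08 = 0.0192
  B: 0.092 × 0.03 = 0.00276
  A: 0.28 × 0.18 = 0.0504
Total = 0.08476.
Largest term belongs to A, so A is most probable.

A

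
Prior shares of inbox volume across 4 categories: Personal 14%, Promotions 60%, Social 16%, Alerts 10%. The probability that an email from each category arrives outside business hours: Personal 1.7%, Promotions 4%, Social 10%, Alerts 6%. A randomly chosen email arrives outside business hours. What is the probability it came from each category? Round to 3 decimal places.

Personal 0.049, Promotions 0.496, Social 0.331, Alerts 0.124

Prior × likelihood for each hypothesis:
  Personal: 0.14 × 0.017 = 0.00238
  Promotions: 0.6 × 0.04 = 0.024
  Social: 0.16 × 0.1 = 0.016
  Alerts: 0.1 × 0.06 = 0.006
Sum = 0.04838.
P(Personal | off-hours) = 0.00238/0.04838 ≈ 0.049
P(Promotions | off-hours) = 0.024/0.04838 ≈ 0.496
P(Social | off-hours) = 0.016/0.04838 ≈ 0.331
P(Alerts | off-hours) = 0.006/0.04838 ≈ 0.124
(Check: 0.049+0.496+0.331+0.124 = 1.000.)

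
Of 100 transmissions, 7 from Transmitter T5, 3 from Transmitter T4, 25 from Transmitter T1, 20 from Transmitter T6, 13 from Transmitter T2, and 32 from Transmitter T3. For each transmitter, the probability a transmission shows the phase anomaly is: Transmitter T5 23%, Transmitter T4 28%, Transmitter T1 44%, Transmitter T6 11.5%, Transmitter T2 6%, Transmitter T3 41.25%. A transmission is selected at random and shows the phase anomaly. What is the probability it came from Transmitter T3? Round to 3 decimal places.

0.444

By Bayes' rule, posterior ∝ prior × likelihood:
  Transmitter T5: 0.07 × 0.23 = 0.0161
  Transmitter T4: 0.03 × 0.28 = 0.0084
  Transmitter T1: 0.25 × 0.44 = 0.11
  Transmitter T6: 0.2 × 0.115 = 0.023
  Transmitter T2: 0.13 × 0.06 = 0.0078
  Transmitter T3: 0.32 × 0.4125 = 0.132
Normalizing constant = 0.2973.
P(Transmitter T3 | evidence) = 0.132 / 0.2973 ≈ 0.444.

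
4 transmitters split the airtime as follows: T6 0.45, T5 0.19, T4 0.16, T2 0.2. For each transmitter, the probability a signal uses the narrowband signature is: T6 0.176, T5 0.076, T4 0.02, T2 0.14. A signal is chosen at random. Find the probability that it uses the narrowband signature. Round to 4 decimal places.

Unnormalized posteriors (prior × likelihood):
  T6: 0.45 × 0.176 = 0.0792
  T5: 0.19 × 0.076 = 0.01444
  T4: 0.16 × 0.02 = 0.0032
  T2: 0.2 × 0.14 = 0.028
P(narrowband) = 0.0792 + 0.01444 + 0.0032 + 0.028 = 0.12484 → 0.1248.

0.1248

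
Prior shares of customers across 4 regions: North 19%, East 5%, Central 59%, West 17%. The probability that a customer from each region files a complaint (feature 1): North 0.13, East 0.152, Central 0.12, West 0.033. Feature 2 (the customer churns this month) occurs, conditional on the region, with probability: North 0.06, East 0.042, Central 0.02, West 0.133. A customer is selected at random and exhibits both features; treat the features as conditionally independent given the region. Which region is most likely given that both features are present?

By Bayes' rule, posterior ∝ prior × likelihood:
  North: 0.19 × 0.13 × 0.06 = 0.001482
  East: 0.05 × 0.152 × 0.042 = 0.0003192
  Central: 0.59 × 0.12 × 0.02 = 0.001416
  West: 0.17 × 0.033 × 0.133 = 0.00074613
Sum = 0.00396333.
Largest term belongs to North, so North is most probable.

North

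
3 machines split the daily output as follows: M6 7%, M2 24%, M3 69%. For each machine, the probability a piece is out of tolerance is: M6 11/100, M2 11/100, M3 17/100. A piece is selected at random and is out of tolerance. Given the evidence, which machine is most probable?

M3

Compute prior × likelihood for every hypothesis:
  M6: 0.07 × 0.11 = 0.0077
  M2: 0.24 × 0.11 = 0.0264
  M3: 0.69 × 0.17 = 0.1173
Sum = 0.1514.
Largest term belongs to M3, so M3 is most probable.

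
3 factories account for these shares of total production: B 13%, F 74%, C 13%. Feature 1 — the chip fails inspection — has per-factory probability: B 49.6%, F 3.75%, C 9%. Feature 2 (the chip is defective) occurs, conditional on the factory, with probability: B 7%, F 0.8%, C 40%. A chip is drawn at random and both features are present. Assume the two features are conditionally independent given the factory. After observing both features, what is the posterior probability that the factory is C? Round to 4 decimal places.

Prior × likelihood for each hypothesis:
  B: 0.13 × 0.496 × 0.07 = 0.0045136
  F: 0.74 × 0.0375 × 0.008 = 0.000222
  C: 0.13 × 0.09 × 0.4 = 0.00468
Total = 0.0094156.
P(C | evidence) = 0.00468 / 0.0094156 ≈ 0.4970.

0.4970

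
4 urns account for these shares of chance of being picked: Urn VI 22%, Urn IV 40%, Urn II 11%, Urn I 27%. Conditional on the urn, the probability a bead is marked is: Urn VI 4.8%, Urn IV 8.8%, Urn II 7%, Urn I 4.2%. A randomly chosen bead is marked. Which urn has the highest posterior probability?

Prior × likelihood for each hypothesis:
  Urn VI: 0.22 × 0.048 = 0.01056
  Urn IV: 0.4 × 0.088 = 0.0352
  Urn II: 0.11 × 0.07 = 0.0077
  Urn I: 0.27 × 0.042 = 0.01134
Total = 0.0648.
Largest term belongs to Urn IV, so Urn IV is most probable.

Urn IV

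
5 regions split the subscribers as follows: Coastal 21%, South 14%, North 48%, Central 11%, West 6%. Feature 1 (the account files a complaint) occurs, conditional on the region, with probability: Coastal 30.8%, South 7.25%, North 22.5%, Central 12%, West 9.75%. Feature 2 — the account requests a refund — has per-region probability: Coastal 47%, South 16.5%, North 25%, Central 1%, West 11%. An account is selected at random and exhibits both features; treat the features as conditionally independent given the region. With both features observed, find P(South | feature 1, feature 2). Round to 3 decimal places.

Unnormalized posteriors (prior × likelihood):
  Coastal: 0.21 × 0.308 × 0.47 = 0.0303996
  South: 0.14 × 0.0725 × 0.165 = 0.00167475
  North: 0.48 × 0.225 × 0.25 = 0.027
  Central: 0.11 × 0.12 × 0.01 = 0.000132
  West: 0.06 × 0.0975 × 0.11 = 0.0006435
Total = 0.05984985.
P(South | evidence) = 0.00167475 / 0.05984985 ≈ 0.028.

0.028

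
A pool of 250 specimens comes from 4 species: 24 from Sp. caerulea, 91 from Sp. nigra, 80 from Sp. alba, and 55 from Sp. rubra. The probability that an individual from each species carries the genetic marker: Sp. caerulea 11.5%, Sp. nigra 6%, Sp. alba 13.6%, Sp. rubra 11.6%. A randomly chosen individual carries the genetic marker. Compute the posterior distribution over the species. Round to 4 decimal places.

Sp. caerulea 0.1083, Sp. nigra 0.2143, Sp. alba 0.4270, Sp. rubra 0.2504

Unnormalized posteriors (prior × likelihood):
  Sp. caerulea: 0.096 × 0.115 = 0.01104
  Sp. nigra: 0.364 × 0.06 = 0.02184
  Sp. alba: 0.32 × 0.136 = 0.04352
  Sp. rubra: 0.22 × 0.116 = 0.02552
Normalizing constant = 0.10192.
P(Sp. caerulea | marker) = 0.01104/0.10192 ≈ 0.1083
P(Sp. nigra | marker) = 0.02184/0.10192 ≈ 0.2143
P(Sp. alba | marker) = 0.04352/0.10192 ≈ 0.4270
P(Sp. rubra | marker) = 0.02552/0.10192 ≈ 0.2504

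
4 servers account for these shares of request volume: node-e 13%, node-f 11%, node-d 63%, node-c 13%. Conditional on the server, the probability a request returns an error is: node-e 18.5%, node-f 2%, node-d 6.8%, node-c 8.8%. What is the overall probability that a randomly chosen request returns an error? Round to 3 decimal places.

Unnormalized posteriors (prior × likelihood):
  node-e: 0.13 × 0.185 = 0.02405
  node-f: 0.11 × 0.02 = 0.0022
  node-d: 0.63 × 0.068 = 0.04284
  node-c: 0.13 × 0.088 = 0.01144
P(error) = 0.02405 + 0.0022 + 0.04284 + 0.01144 = 0.08053 → 0.081.

0.081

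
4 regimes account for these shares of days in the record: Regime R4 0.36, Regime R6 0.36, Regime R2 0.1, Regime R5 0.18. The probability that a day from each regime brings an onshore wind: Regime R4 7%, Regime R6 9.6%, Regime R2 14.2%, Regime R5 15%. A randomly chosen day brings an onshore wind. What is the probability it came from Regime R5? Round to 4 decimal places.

Prior × likelihood for each hypothesis:
  Regime R4: 0.36 × 0.07 = 0.0252
  Regime R6: 0.36 × 0.096 = 0.03456
  Regime R2: 0.1 × 0.142 = 0.0142
  Regime R5: 0.18 × 0.15 = 0.027
Sum = 0.10096.
P(Regime R5 | evidence) = 0.027 / 0.10096 ≈ 0.2674.

0.2674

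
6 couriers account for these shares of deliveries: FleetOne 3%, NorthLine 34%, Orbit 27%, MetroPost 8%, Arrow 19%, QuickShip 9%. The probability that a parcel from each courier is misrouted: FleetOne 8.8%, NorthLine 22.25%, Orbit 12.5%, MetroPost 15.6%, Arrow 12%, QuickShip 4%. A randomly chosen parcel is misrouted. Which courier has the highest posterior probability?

Unnormalized posteriors (prior × likelihood):
  FleetOne: 0.03 × 0.088 = 0.00264
  NorthLine: 0.34 × 0.2225 = 0.07565
  Orbit: 0.27 × 0.125 = 0.03375
  MetroPost: 0.08 × 0.156 = 0.01248
  Arrow: 0.19 × 0.12 = 0.0228
  QuickShip: 0.09 × 0.04 = 0.0036
Total = 0.15092.
Largest term belongs to NorthLine, so NorthLine is most probable.

NorthLine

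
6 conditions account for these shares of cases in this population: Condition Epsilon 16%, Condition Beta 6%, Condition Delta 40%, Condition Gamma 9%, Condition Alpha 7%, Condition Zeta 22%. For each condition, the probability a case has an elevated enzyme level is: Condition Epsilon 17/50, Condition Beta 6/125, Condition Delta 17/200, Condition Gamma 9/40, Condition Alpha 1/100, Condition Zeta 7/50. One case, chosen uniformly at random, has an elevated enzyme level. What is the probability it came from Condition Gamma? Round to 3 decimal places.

0.142

Prior × likelihood for each hypothesis:
  Condition Epsilon: 0.16 × 0.34 = 0.0544
  Condition Beta: 0.06 × 0.048 = 0.00288
  Condition Delta: 0.4 × 0.085 = 0.034
  Condition Gamma: 0.09 × 0.225 = 0.02025
  Condition Alpha: 0.07 × 0.01 = 0.0007
  Condition Zeta: 0.22 × 0.14 = 0.0308
Normalizing constant = 0.14303.
P(Condition Gamma | evidence) = 0.02025 / 0.14303 ≈ 0.142.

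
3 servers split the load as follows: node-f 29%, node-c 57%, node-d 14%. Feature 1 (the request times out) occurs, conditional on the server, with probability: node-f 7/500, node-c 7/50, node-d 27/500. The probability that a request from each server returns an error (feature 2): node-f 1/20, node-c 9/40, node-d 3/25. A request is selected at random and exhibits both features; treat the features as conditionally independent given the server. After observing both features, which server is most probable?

Unnormalized posteriors (prior × likelihood):
  node-f: 0.29 × 0.014 × 0.05 = 0.000203
  node-c: 0.57 × 0.14 × 0.225 = 0.017955
  node-d: 0.14 × 0.054 × 0.12 = 0.0009072
Normalizing constant = 0.0190652.
Largest term belongs to node-c, so node-c is most probable.

node-c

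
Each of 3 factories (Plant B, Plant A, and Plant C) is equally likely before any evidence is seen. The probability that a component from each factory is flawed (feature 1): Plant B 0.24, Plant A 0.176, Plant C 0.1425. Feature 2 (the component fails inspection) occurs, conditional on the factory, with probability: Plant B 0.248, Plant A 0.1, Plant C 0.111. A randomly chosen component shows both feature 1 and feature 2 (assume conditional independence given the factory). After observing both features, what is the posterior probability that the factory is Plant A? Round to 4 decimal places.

Since the prior is uniform, the posterior is proportional to the likelihood:
  Plant B: 0.24 × 0.248 = 0.05952
  Plant A: 0.176 × 0.1 = 0.0176
  Plant C: 0.1425 × 0.111 = 0.0158175
Sum = 0.0929375.
P(Plant A | evidence) = 0.0176 / 0.0929375 ≈ 0.1894.

0.1894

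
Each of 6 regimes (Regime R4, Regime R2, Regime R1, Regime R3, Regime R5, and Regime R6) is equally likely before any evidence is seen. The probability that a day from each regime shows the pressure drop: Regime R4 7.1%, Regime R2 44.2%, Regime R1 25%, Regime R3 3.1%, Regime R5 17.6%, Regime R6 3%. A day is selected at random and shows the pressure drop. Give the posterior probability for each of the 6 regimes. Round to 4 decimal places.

With a uniform prior (1/6 each), posterior ∝ likelihood:
  Regime R4: 0.071
  Regime R2: 0.442
  Regime R1: 0.25
  Regime R3: 0.031
  Regime R5: 0.176
  Regime R6: 0.03
Total = 1.
P(Regime R4 | drop) = 0.071/1 ≈ 0.0710
P(Regime R2 | drop) = 0.442/1 ≈ 0.4420
P(Regime R1 | drop) = 0.25/1 ≈ 0.2500
P(Regime R3 | drop) = 0.031/1 ≈ 0.0310
P(Regime R5 | drop) = 0.176/1 ≈ 0.1760
P(Regime R6 | drop) = 0.03/1 ≈ 0.0300

Regime R4 0.0710, Regime R2 0.4420, Regime R1 0.2500, Regime R3 0.0310, Regime R5 0.1760, Regime R6 0.0300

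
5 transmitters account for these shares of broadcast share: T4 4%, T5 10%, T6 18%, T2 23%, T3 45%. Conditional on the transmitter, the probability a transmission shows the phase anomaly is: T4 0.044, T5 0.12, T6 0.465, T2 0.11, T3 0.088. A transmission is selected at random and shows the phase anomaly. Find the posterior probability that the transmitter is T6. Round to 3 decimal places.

0.516

Unnormalized posteriors (prior × likelihood):
  T4: 0.04 × 0.044 = 0.00176
  T5: 0.1 × 0.12 = 0.012
  T6: 0.18 × 0.465 = 0.0837
  T2: 0.23 × 0.11 = 0.0253
  T3: 0.45 × 0.088 = 0.0396
Sum = 0.16236.
P(T6 | evidence) = 0.0837 / 0.16236 ≈ 0.516.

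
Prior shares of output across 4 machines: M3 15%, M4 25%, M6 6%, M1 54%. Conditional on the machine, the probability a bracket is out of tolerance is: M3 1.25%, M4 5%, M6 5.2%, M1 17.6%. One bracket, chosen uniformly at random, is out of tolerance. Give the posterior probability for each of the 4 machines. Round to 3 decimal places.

Prior × likelihood for each hypothesis:
  M3: 0.15 × 0.0125 = 0.001875
  M4: 0.25 × 0.05 = 0.0125
  M6: 0.06 × 0.052 = 0.00312
  M1: 0.54 × 0.176 = 0.09504
Total = 0.112535.
P(M3 | oversize) = 0.001875/0.112535 ≈ 0.017
P(M4 | oversize) = 0.0125/0.112535 ≈ 0.111
P(M6 | oversize) = 0.00312/0.112535 ≈ 0.028
P(M1 | oversize) = 0.09504/0.112535 ≈ 0.845

M3 0.017, M4 0.111, M6 0.028, M1 0.845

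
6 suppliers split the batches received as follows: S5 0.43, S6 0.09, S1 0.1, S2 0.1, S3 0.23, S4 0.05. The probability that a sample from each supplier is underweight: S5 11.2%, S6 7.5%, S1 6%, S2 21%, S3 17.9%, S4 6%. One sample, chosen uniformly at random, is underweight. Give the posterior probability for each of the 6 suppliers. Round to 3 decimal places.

Prior × likelihood for each hypothesis:
  S5: 0.43 × 0.112 = 0.04816
  S6: 0.09 × 0.075 = 0.00675
  S1: 0.1 × 0.06 = 0.006
  S2: 0.1 × 0.21 = 0.021
  S3: 0.23 × 0.179 = 0.04117
  S4: 0.05 × 0.06 = 0.003
Normalizing constant = 0.12608.
P(S5 | underweight) = 0.04816/0.12608 ≈ 0.382
P(S6 | underweight) = 0.00675/0.12608 ≈ 0.054
P(S1 | underweight) = 0.006/0.12608 ≈ 0.048
P(S2 | underweight) = 0.021/0.12608 ≈ 0.167
P(S3 | underweight) = 0.04117/0.12608 ≈ 0.327
P(S4 | underweight) = 0.003/0.12608 ≈ 0.024

S5 0.382, S6 0.054, S1 0.048, S2 0.167, S3 0.327, S4 0.024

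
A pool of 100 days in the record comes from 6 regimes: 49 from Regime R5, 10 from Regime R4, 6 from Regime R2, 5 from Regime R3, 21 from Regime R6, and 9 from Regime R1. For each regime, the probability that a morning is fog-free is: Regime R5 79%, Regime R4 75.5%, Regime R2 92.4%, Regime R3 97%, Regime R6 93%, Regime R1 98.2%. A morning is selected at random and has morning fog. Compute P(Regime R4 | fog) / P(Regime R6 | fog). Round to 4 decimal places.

1.6667

Taking complements, P(fog | each) = Regime R5 0.21, Regime R4 0.245, Regime R2 0.076, Regime R3 0.03, Regime R6 0.07, Regime R1 0.018.
Unnormalized posteriors (prior × likelihood):
  Regime R5: 0.49 × 0.21 = 0.1029
  Regime R4: 0.1 × 0.245 = 0.0245
  Regime R2: 0.06 × 0.076 = 0.00456
  Regime R3: 0.05 × 0.03 = 0.0015
  Regime R6: 0.21 × 0.07 = 0.0147
  Regime R1: 0.09 × 0.018 = 0.00162
Total = 0.14978.
The ratio is 0.0245 / 0.0147 (the normalizer cancels) = 1.6667.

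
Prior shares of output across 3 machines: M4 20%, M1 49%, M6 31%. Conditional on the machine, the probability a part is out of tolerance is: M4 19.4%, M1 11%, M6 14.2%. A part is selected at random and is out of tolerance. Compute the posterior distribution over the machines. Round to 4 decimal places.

Compute prior × likelihood for every hypothesis:
  M4: 0.2 × 0.194 = 0.0388
  M1: 0.49 × 0.11 = 0.0539
  M6: 0.31 × 0.142 = 0.04402
Total = 0.13672.
P(M4 | oversize) = 0.0388/0.13672 ≈ 0.2838
P(M1 | oversize) = 0.0539/0.13672 ≈ 0.3942
P(M6 | oversize) = 0.04402/0.13672 ≈ 0.3220

M4 0.2838, M1 0.3942, M6 0.3220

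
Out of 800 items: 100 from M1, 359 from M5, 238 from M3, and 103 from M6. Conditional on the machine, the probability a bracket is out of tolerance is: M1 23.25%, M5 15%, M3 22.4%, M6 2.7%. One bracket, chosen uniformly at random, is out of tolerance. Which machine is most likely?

Unnormalized posteriors (prior × likelihood):
  M1: 0.125 × 0.2325 = 0.0290625
  M5: 0.44875 × 0.15 = 0.0673125
  M3: 0.2975 × 0.224 = 0.06664
  M6: 0.12875 × 0.027 = 0.00347625
Normalizing constant = 0.16649125.
Largest term belongs to M5, so M5 is most probable.

M5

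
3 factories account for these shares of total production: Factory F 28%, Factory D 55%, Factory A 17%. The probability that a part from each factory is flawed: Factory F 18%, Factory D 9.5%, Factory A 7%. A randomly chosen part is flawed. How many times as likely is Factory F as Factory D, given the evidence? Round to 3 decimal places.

By Bayes' rule, posterior ∝ prior × likelihood:
  Factory F: 0.28 × 0.18 = 0.0504
  Factory D: 0.55 × 0.095 = 0.05225
  Factory A: 0.17 × 0.07 = 0.0119
Sum = 0.11455.
The ratio is 0.0504 / 0.05225 (the normalizer cancels) = 0.965.

0.965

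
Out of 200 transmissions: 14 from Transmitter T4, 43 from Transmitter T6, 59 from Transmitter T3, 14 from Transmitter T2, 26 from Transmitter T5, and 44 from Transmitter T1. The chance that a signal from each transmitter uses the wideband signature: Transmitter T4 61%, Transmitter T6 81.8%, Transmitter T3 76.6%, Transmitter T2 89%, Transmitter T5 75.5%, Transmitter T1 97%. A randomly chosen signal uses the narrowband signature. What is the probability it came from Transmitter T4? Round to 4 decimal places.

0.1503

Taking complements, P(narrowband | each) = Transmitter T4 0.39, Transmitter T6 0.182, Transmitter T3 0.234, Transmitter T2 0.11, Transmitter T5 0.245, Transmitter T1 0.03.
By Bayes' rule, posterior ∝ prior × likelihood:
  Transmitter T4: 0.07 × 0.39 = 0.0273
  Transmitter T6: 0.215 × 0.182 = 0.03913
  Transmitter T3: 0.295 × 0.234 = 0.06903
  Transmitter T2: 0.07 × 0.11 = 0.0077
  Transmitter T5: 0.13 × 0.245 = 0.03185
  Transmitter T1: 0.22 × 0.03 = 0.0066
Total = 0.18161.
P(Transmitter T4 | evidence) = 0.0273 / 0.18161 ≈ 0.1503.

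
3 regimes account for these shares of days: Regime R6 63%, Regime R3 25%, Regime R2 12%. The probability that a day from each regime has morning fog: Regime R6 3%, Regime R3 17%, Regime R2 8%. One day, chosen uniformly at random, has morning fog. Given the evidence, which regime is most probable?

Regime R3

By Bayes' rule, posterior ∝ prior × likelihood:
  Regime R6: 0.63 × 0.03 = 0.0189
  Regime R3: 0.25 × 0.17 = 0.0425
  Regime R2: 0.12 × 0.08 = 0.0096
Total = 0.071.
Largest term belongs to Regime R3, so Regime R3 is most probable.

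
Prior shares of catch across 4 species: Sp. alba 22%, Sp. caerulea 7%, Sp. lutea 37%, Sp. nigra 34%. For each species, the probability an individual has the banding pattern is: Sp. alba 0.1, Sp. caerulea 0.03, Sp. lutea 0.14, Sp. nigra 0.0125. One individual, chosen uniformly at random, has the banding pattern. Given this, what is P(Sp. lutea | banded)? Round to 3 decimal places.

Unnormalized posteriors (prior × likelihood):
  Sp. alba: 0.22 × 0.1 = 0.022
  Sp. caerulea: 0.07 × 0.03 = 0.0021
  Sp. lutea: 0.37 × 0.14 = 0.0518
  Sp. nigra: 0.34 × 0.0125 = 0.00425
Sum = 0.08015.
P(Sp. lutea | evidence) = 0.0518 / 0.08015 ≈ 0.646.

0.646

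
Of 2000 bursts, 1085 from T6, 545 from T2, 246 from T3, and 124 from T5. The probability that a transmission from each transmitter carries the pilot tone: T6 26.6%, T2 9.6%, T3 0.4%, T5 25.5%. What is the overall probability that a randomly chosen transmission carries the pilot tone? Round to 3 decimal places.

Prior × likelihood for each hypothesis:
  T6: 0.5425 × 0.266 = 0.144305
  T2: 0.2725 × 0.096 = 0.02616
  T3: 0.123 × 0.004 = 0.000492
  T5: 0.062 × 0.255 = 0.01581
P(pilot) = 0.144305 + 0.02616 + 0.000492 + 0.01581 = 0.186767 → 0.187.

0.187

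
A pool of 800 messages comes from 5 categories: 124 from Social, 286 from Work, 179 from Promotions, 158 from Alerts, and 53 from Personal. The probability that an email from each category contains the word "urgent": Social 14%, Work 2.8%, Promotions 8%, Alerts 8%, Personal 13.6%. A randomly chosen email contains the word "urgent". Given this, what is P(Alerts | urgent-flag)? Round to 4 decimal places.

Compute prior × likelihood for every hypothesis:
  Social: 0.155 × 0.14 = 0.0217
  Work: 0.3575 × 0.028 = 0.01001
  Promotions: 0.22375 × 0.08 = 0.0179
  Alerts: 0.1975 × 0.08 = 0.0158
  Personal: 0.06625 × 0.136 = 0.00901
Total = 0.07442.
P(Alerts | evidence) = 0.0158 / 0.07442 ≈ 0.2123.

0.2123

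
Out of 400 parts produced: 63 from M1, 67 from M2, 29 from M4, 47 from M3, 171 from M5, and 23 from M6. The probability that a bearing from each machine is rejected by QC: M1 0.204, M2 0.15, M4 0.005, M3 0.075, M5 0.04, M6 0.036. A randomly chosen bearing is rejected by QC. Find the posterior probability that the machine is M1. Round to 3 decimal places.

Unnormalized posteriors (prior × likelihood):
  M1: 0.1575 × 0.204 = 0.03213
  M2: 0.1675 × 0.15 = 0.025125
  M4: 0.0725 × 0.005 = 0.0003625
  M3: 0.1175 × 0.075 = 0.0088125
  M5: 0.4275 × 0.04 = 0.0171
  M6: 0.0575 × 0.036 = 0.00207
Sum = 0.0856.
P(M1 | evidence) = 0.03213 / 0.0856 ≈ 0.375.

0.375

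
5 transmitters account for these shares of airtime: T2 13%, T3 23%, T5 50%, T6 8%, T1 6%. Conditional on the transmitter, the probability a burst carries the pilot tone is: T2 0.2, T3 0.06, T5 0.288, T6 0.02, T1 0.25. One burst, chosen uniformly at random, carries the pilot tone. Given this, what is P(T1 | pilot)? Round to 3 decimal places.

0.075

Compute prior × likelihood for every hypothesis:
  T2: 0.13 × 0.2 = 0.026
  T3: 0.23 × 0.06 = 0.0138
  T5: 0.5 × 0.288 = 0.144
  T6: 0.08 × 0.02 = 0.0016
  T1: 0.06 × 0.25 = 0.015
Sum = 0.2004.
P(T1 | evidence) = 0.015 / 0.2004 ≈ 0.075.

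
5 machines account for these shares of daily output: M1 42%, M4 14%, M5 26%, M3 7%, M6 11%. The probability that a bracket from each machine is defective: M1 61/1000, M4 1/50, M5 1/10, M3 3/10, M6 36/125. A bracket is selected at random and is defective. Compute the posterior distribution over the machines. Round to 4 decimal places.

Prior × likelihood for each hypothesis:
  M1: 0.42 × 0.061 = 0.02562
  M4: 0.14 × 0.02 = 0.0028
  M5: 0.26 × 0.1 = 0.026
  M3: 0.07 × 0.3 = 0.021
  M6: 0.11 × 0.288 = 0.03168
Sum = 0.1071.
P(M1 | defective) = 0.02562/0.1071 ≈ 0.2392
P(M4 | defective) = 0.0028/0.1071 ≈ 0.0261
P(M5 | defective) = 0.026/0.1071 ≈ 0.2428
P(M3 | defective) = 0.021/0.1071 ≈ 0.1961
P(M6 | defective) = 0.03168/0.1071 ≈ 0.2958
(Check: 0.2392+0.0261+0.2428+0.1961+0.2958 = 1.0000.)

M1 0.2392, M4 0.0261, M5 0.2428, M3 0.1961, M6 0.2958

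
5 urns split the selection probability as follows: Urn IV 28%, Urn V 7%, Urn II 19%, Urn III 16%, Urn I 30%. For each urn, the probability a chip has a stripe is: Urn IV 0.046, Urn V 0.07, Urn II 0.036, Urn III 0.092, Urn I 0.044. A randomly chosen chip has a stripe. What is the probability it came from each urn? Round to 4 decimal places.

Prior × likelihood for each hypothesis:
  Urn IV: 0.28 × 0.046 = 0.01288
  Urn V: 0.07 × 0.07 = 0.0049
  Urn II: 0.19 × 0.036 = 0.00684
  Urn III: 0.16 × 0.092 = 0.01472
  Urn I: 0.3 × 0.044 = 0.0132
Total = 0.05254.
P(Urn IV | striped) = 0.01288/0.05254 ≈ 0.2451
P(Urn V | striped) = 0.0049/0.05254 ≈ 0.0933
P(Urn II | striped) = 0.00684/0.05254 ≈ 0.1302
P(Urn III | striped) = 0.01472/0.05254 ≈ 0.2802
P(Urn I | striped) = 0.0132/0.05254 ≈ 0.2512

Urn IV 0.2451, Urn V 0.0933, Urn II 0.1302, Urn III 0.2802, Urn I 0.2512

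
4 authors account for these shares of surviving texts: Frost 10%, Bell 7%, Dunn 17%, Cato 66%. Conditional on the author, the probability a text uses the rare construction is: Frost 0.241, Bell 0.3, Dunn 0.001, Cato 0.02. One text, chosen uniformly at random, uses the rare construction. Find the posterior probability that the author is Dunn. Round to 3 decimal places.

0.003

Compute prior × likelihood for every hypothesis:
  Frost: 0.1 × 0.241 = 0.0241
  Bell: 0.07 × 0.3 = 0.021
  Dunn: 0.17 × 0.001 = 0.00017
  Cato: 0.66 × 0.02 = 0.0132
Sum = 0.05847.
P(Dunn | evidence) = 0.00017 / 0.05847 ≈ 0.003.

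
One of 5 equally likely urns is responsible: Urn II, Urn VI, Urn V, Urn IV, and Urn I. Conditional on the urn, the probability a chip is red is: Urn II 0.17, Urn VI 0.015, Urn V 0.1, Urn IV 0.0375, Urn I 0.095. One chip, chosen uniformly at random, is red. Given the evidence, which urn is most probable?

Since the prior is uniform, the posterior is proportional to the likelihood:
  Urn II: 0.17
  Urn VI: 0.015
  Urn V: 0.1
  Urn IV: 0.0375
  Urn I: 0.095
Total = 0.4175.
Largest term belongs to Urn II, so Urn II is most probable.

Urn II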